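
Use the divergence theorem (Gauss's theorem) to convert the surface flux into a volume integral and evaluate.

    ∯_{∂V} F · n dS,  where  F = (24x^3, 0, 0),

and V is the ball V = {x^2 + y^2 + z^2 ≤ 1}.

By the divergence theorem,

    ∯_{∂V} F · n dS = ∭_V (∇ · F) dV.

Compute the divergence:
    ∇ · F = ∂F_x/∂x + ∂F_y/∂y + ∂F_z/∂z = 72x^2 + 0 + 0 = 72x^2.

In spherical coordinates, x = ρ sin(φ) cos(θ), y = ρ sin(φ) sin(θ), z = ρ cos(φ), dV = ρ^2 sin(φ) dρ dφ dθ, with 0 ≤ ρ ≤ 1, 0 ≤ φ ≤ π, 0 ≤ θ ≤ 2π.

The integrand, after substitution and multiplying by the volume element, becomes (72ρ^2sin(φ)^2cos(θ)^2) · ρ^2 sin(φ), so

    ∭_V (∇·F) dV = ∫_0^{2π} ∫_0^{π} ∫_0^{1} (72ρ^2sin(φ)^2cos(θ)^2) · ρ^2 sin(φ) dρ dφ dθ.

Inner (ρ from 0 to 1): 72sin(φ)^3cos(θ)^2/5.
Middle (φ from 0 to π): 96cos(θ)^2/5.
Outer (θ from 0 to 2π): 96π/5.

Therefore ∯_{∂V} F · n dS = 96π/5.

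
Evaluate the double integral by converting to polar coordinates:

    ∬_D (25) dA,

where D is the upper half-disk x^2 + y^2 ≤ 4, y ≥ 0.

The region D is 0 ≤ r ≤ 2, 0 ≤ θ ≤ π in polar coordinates, where x = r cos(θ), y = r sin(θ), and dA = r dr dθ.

Under the substitution, the integrand becomes 25, so

    ∬_D (25) dA = ∫_{0}^{π} ∫_{0}^{2} (25) · r dr dθ.

Inner integral (in r): ∫_{0}^{2} (25) · r dr = 50.

Outer integral (in θ): ∫_{0}^{π} (50) dθ = 50π.

Therefore ∬_D (25) dA = 50π.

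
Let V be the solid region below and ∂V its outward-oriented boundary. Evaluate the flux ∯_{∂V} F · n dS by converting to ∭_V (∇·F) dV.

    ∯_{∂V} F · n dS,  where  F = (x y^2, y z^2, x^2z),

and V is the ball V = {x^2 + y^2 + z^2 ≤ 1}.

By the divergence theorem,

    ∯_{∂V} F · n dS = ∭_V (∇ · F) dV.

Compute the divergence:
    ∇ · F = ∂F_x/∂x + ∂F_y/∂y + ∂F_z/∂z = y^2 + z^2 + x^2 = x^2 + y^2 + z^2.

In spherical coordinates, x = ρ sin(φ) cos(θ), y = ρ sin(φ) sin(θ), z = ρ cos(φ), dV = ρ^2 sin(φ) dρ dφ dθ, with 0 ≤ ρ ≤ 1, 0 ≤ φ ≤ π, 0 ≤ θ ≤ 2π.

The integrand, after substitution and multiplying by the volume element, becomes (ρ^2) · ρ^2 sin(φ), so

    ∭_V (∇·F) dV = ∫_0^{2π} ∫_0^{π} ∫_0^{1} (ρ^2) · ρ^2 sin(φ) dρ dφ dθ.

Inner (ρ from 0 to 1): sin(φ)/5.
Middle (φ from 0 to π): 2/5.
Outer (θ from 0 to 2π): 4π/5.

Therefore ∯_{∂V} F · n dS = 4π/5.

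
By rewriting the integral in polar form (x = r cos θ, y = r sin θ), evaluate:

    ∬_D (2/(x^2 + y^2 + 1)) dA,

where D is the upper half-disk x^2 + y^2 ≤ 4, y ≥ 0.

The region D is 0 ≤ r ≤ 2, 0 ≤ θ ≤ π in polar coordinates, where x = r cos(θ), y = r sin(θ), and dA = r dr dθ.

Under the substitution, the integrand becomes 2/(r^2 + 1), so

    ∬_D (2/(x^2 + y^2 + 1)) dA = ∫_{0}^{π} ∫_{0}^{2} (2/(r^2 + 1)) · r dr dθ.

Inner integral (in r): ∫_{0}^{2} (2/(r^2 + 1)) · r dr = log(5).

Outer integral (in θ): ∫_{0}^{π} (log(5)) dθ = π log(5).

Therefore ∬_D (2/(x^2 + y^2 + 1)) dA = π log(5).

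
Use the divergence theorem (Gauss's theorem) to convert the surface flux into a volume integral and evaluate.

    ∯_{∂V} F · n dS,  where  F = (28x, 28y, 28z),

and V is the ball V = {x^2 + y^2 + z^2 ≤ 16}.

By the divergence theorem,

    ∯_{∂V} F · n dS = ∭_V (∇ · F) dV.

Compute the divergence:
    ∇ · F = ∂F_x/∂x + ∂F_y/∂y + ∂F_z/∂z = 28 + 28 + 28 = 84.

In spherical coordinates, x = ρ sin(φ) cos(θ), y = ρ sin(φ) sin(θ), z = ρ cos(φ), dV = ρ^2 sin(φ) dρ dφ dθ, with 0 ≤ ρ ≤ 4, 0 ≤ φ ≤ π, 0 ≤ θ ≤ 2π.

The integrand, after substitution and multiplying by the volume element, becomes (84) · ρ^2 sin(φ), so

    ∭_V (∇·F) dV = ∫_0^{2π} ∫_0^{π} ∫_0^{4} (84) · ρ^2 sin(φ) dρ dφ dθ.

Inner (ρ from 0 to 4): 1792sin(φ).
Middle (φ from 0 to π): 3584.
Outer (θ from 0 to 2π): 7168π.

Therefore ∯_{∂V} F · n dS = 7168π.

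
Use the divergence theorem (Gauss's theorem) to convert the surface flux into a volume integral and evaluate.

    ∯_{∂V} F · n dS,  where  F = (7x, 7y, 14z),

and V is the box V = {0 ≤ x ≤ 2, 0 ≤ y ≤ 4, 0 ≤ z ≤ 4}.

By the divergence theorem,

    ∯_{∂V} F · n dS = ∭_V (∇ · F) dV.

Compute the divergence:
    ∇ · F = ∂F_x/∂x + ∂F_y/∂y + ∂F_z/∂z = 7 + 7 + 14 = 28.

V is a rectangular box, so dV = dx dy dz with 0 ≤ x ≤ 2, 0 ≤ y ≤ 4, 0 ≤ z ≤ 4.

Integrate (28) over V as an iterated integral:

    ∭_V (∇·F) dV = ∫_0^{2} ∫_0^{4} ∫_0^{4} (28) dz dy dx.

Inner (z from 0 to 4): 112.
Middle (y from 0 to 4): 448.
Outer (x from 0 to 2): 896.

Therefore ∯_{∂V} F · n dS = 896.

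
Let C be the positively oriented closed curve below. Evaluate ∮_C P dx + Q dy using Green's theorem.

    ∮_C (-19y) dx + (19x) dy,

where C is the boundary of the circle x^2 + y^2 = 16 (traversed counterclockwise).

Green's theorem converts the closed line integral into a double integral over the enclosed region D:

    ∮_C P dx + Q dy = ∬_D (∂Q/∂x - ∂P/∂y) dA.

Here P = -19y, Q = 19x, so

    ∂Q/∂x = 19,    ∂P/∂y = -19,
    ∂Q/∂x - ∂P/∂y = 38.

D is the region x^2 + y^2 ≤ 16. Evaluating the double integral:

In polar coordinates (x = r cos θ, y = r sin θ, dA = r dr dθ) the integrand becomes 38, so

    ∬_D (38) dA = ∫_0^{2π} ∫_0^{4} (38) · r dr dθ.

Inner (r from 0 to 4): 304.
Outer (θ from 0 to 2π): 608π.

Therefore ∮_C P dx + Q dy = 608π.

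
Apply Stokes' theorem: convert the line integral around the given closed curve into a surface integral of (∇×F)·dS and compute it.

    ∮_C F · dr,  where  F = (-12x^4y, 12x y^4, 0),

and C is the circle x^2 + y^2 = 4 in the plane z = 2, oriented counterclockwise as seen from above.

Let S be the flat disk x^2 + y^2 ≤ 4 in the plane z = 2, with upward unit normal n̂ = ẑ. By Stokes' theorem,

    ∮_C F · dr = ∬_S (∇ × F) · n̂ dS = ∬_D (curl F)_z dA,

where D is the disk x^2 + y^2 ≤ 4.

Compute the curl of F = (-12x^4y, 12x y^4, 0):
    (∇ × F)_x = ∂F_z/∂y - ∂F_y/∂z = 0,
    (∇ × F)_y = ∂F_x/∂z - ∂F_z/∂x = 0,
    (∇ × F)_z = ∂F_y/∂x - ∂F_x/∂y = 12x^4 + 12y^4.

On z = 2, (curl F)_z = 12x^4 + 12y^4.

Convert to polar (x = r cos θ, y = r sin θ, dA = r dr dθ); the integrand becomes 12r^4(sin(θ)^4 + cos(θ)^4), so

    ∬_D (curl F)_z dA = ∫_0^{2π} ∫_0^{2} (12r^4(sin(θ)^4 + cos(θ)^4)) · r dr dθ.

Inner (r from 0 to 2): 128sin(θ)^4 + 128cos(θ)^4.
Outer (θ from 0 to 2π): 192π.

Therefore ∮_C F · dr = 192π.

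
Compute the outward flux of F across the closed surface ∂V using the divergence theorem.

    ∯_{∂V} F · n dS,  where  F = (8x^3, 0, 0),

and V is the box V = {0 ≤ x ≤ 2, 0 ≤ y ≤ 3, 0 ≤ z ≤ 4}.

By the divergence theorem,

    ∯_{∂V} F · n dS = ∭_V (∇ · F) dV.

Compute the divergence:
    ∇ · F = ∂F_x/∂x + ∂F_y/∂y + ∂F_z/∂z = 24x^2 + 0 + 0 = 24x^2.

V is a rectangular box, so dV = dx dy dz with 0 ≤ x ≤ 2, 0 ≤ y ≤ 3, 0 ≤ z ≤ 4.

Integrate (24x^2) over V as an iterated integral:

    ∭_V (∇·F) dV = ∫_0^{2} ∫_0^{3} ∫_0^{4} (24x^2) dz dy dx.

Inner (z from 0 to 4): 96x^2.
Middle (y from 0 to 3): 288x^2.
Outer (x from 0 to 2): 768.

Therefore ∯_{∂V} F · n dS = 768.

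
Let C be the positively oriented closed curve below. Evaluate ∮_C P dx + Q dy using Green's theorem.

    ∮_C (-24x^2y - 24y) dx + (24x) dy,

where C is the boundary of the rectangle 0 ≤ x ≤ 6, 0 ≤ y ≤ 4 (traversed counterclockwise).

Green's theorem converts the closed line integral into a double integral over the enclosed region D:

    ∮_C P dx + Q dy = ∬_D (∂Q/∂x - ∂P/∂y) dA.

Here P = -24x^2y - 24y, Q = 24x, so

    ∂Q/∂x = 24,    ∂P/∂y = -24x^2 - 24,
    ∂Q/∂x - ∂P/∂y = 24x^2 + 48.

D is the region 0 ≤ x ≤ 6, 0 ≤ y ≤ 4. Evaluating the double integral:

    ∬_D (24x^2 + 48) dA = ∫_0^{6} ∫_0^{4} (24x^2 + 48) dy dx.

Inner (y from 0 to 4): 96x^2 + 192.
Outer (x from 0 to 6): 8064.

Therefore ∮_C P dx + Q dy = 8064.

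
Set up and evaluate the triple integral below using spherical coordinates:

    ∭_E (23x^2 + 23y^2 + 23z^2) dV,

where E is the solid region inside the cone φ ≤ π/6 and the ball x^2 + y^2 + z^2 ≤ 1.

In spherical coordinates, x = ρ sin(φ) cos(θ), y = ρ sin(φ) sin(θ), z = ρ cos(φ), and dV = ρ^2 sin(φ) dρ dφ dθ.

The integrand becomes 23ρ^2, so

    ∭_E (23x^2 + 23y^2 + 23z^2) dV = ∫_{0}^{2π} ∫_{0}^{π/6} ∫_{0}^{1} (23ρ^2) · ρ^2 sin(φ) dρ dφ dθ.

Inner (ρ): 23sin(φ)/5.
Middle (φ): 23/5 - 23sqrt(3)/10.
Outer (θ): 23π (2 - sqrt(3))/5.

Therefore the triple integral equals 23π (2 - sqrt(3))/5.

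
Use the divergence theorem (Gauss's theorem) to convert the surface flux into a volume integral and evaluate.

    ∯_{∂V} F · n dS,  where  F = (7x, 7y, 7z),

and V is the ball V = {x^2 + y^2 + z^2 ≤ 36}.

By the divergence theorem,

    ∯_{∂V} F · n dS = ∭_V (∇ · F) dV.

Compute the divergence:
    ∇ · F = ∂F_x/∂x + ∂F_y/∂y + ∂F_z/∂z = 7 + 7 + 7 = 21.

In spherical coordinates, x = ρ sin(φ) cos(θ), y = ρ sin(φ) sin(θ), z = ρ cos(φ), dV = ρ^2 sin(φ) dρ dφ dθ, with 0 ≤ ρ ≤ 6, 0 ≤ φ ≤ π, 0 ≤ θ ≤ 2π.

The integrand, after substitution and multiplying by the volume element, becomes (21) · ρ^2 sin(φ), so

    ∭_V (∇·F) dV = ∫_0^{2π} ∫_0^{π} ∫_0^{6} (21) · ρ^2 sin(φ) dρ dφ dθ.

Inner (ρ from 0 to 6): 1512sin(φ).
Middle (φ from 0 to π): 3024.
Outer (θ from 0 to 2π): 6048π.

Therefore ∯_{∂V} F · n dS = 6048π.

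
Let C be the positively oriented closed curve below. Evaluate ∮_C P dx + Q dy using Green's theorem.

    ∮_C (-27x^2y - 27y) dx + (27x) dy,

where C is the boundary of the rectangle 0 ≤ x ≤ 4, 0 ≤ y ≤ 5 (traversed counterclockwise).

Green's theorem converts the closed line integral into a double integral over the enclosed region D:

    ∮_C P dx + Q dy = ∬_D (∂Q/∂x - ∂P/∂y) dA.

Here P = -27x^2y - 27y, Q = 27x, so

    ∂Q/∂x = 27,    ∂P/∂y = -27x^2 - 27,
    ∂Q/∂x - ∂P/∂y = 27x^2 + 54.

D is the region 0 ≤ x ≤ 4, 0 ≤ y ≤ 5. Evaluating the double integral:

    ∬_D (27x^2 + 54) dA = ∫_0^{4} ∫_0^{5} (27x^2 + 54) dy dx.

Inner (y from 0 to 5): 135x^2 + 270.
Outer (x from 0 to 4): 3960.

Therefore ∮_C P dx + Q dy = 3960.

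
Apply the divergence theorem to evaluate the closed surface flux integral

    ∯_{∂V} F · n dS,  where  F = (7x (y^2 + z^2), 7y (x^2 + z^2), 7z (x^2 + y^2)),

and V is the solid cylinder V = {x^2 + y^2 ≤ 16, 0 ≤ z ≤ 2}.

By the divergence theorem,

    ∯_{∂V} F · n dS = ∭_V (∇ · F) dV.

Compute the divergence:
    ∇ · F = ∂F_x/∂x + ∂F_y/∂y + ∂F_z/∂z = 7y^2 + 7z^2 + 7x^2 + 7z^2 + 7x^2 + 7y^2 = 14x^2 + 14y^2 + 14z^2.

In cylindrical coordinates, x = r cos(θ), y = r sin(θ), z = z, dV = r dr dθ dz, with 0 ≤ r ≤ 4, 0 ≤ θ ≤ 2π, 0 ≤ z ≤ 2.

The integrand, after substitution and multiplying by the volume element, becomes (14r^2 + 14z^2) · r, so

    ∭_V (∇·F) dV = ∫_0^{2π} ∫_0^{4} ∫_0^{2} (14r^2 + 14z^2) · r dz dr dθ.

Inner (z from 0 to 2): 28r (r^2 + 4/3).
Middle (r from 0 to 4): 6272/3.
Outer (θ from 0 to 2π): 12544π/3.

Therefore ∯_{∂V} F · n dS = 12544π/3.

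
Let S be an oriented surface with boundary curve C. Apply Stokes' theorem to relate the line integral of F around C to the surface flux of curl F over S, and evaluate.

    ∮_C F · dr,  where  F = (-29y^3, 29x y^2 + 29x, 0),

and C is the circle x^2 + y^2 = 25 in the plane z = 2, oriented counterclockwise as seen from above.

Let S be the flat disk x^2 + y^2 ≤ 25 in the plane z = 2, with upward unit normal n̂ = ẑ. By Stokes' theorem,

    ∮_C F · dr = ∬_S (∇ × F) · n̂ dS = ∬_D (curl F)_z dA,

where D is the disk x^2 + y^2 ≤ 25.

Compute the curl of F = (-29y^3, 29x y^2 + 29x, 0):
    (∇ × F)_x = ∂F_z/∂y - ∂F_y/∂z = 0,
    (∇ × F)_y = ∂F_x/∂z - ∂F_z/∂x = 0,
    (∇ × F)_z = ∂F_y/∂x - ∂F_x/∂y = 116y^2 + 29.

On z = 2, (curl F)_z = 116y^2 + 29.

Convert to polar (x = r cos θ, y = r sin θ, dA = r dr dθ); the integrand becomes 116r^2sin(θ)^2 + 29, so

    ∬_D (curl F)_z dA = ∫_0^{2π} ∫_0^{5} (116r^2sin(θ)^2 + 29) · r dr dθ.

Inner (r from 0 to 5): 18125sin(θ)^2 + 725/2.
Outer (θ from 0 to 2π): 18850π.

Therefore ∮_C F · dr = 18850π.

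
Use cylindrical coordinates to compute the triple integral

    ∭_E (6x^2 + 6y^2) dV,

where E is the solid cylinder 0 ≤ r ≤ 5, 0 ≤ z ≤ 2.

In cylindrical coordinates, x = r cos(θ), y = r sin(θ), z = z, and dV = r dr dθ dz.

The integrand becomes 6r^2, so

    ∭_E (6x^2 + 6y^2) dV = ∫_{0}^{2π} ∫_{0}^{5} ∫_{0}^{2} (6r^2) · r dz dr dθ.

Inner (z): 12r^3.
Middle (r from 0 to 5): 1875.
Outer (θ): 3750π.

Therefore the triple integral equals 3750π.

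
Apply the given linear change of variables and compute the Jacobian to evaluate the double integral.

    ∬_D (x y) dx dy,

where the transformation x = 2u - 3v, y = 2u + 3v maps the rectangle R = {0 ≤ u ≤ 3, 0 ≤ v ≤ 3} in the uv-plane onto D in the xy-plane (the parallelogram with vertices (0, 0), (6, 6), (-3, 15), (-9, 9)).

Compute the Jacobian determinant of (x, y) with respect to (u, v):

    ∂(x,y)/∂(u,v) = | 2  -3 | = (2)(3) - (-3)(2) = 12.
                   | 2  3 |

Its absolute value is |J| = 12 (the area scaling factor).

Substituting x = 2u - 3v, y = 2u + 3v into the integrand,

    x y → 4u^2 - 9v^2,

so the integral becomes

    ∬_R (4u^2 - 9v^2) · |J| du dv = ∫_0^3 ∫_0^3 (48u^2 - 108v^2) dv du.

Inner (v): 144u^2 - 972.
Outer (u): -1620.

Therefore ∬_D (x y) dx dy = -1620.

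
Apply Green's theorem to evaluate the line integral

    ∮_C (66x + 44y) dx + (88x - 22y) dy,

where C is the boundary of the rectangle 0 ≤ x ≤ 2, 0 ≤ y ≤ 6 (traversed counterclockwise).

Green's theorem converts the closed line integral into a double integral over the enclosed region D:

    ∮_C P dx + Q dy = ∬_D (∂Q/∂x - ∂P/∂y) dA.

Here P = 66x + 44y, Q = 88x - 22y, so

    ∂Q/∂x = 88,    ∂P/∂y = 44,
    ∂Q/∂x - ∂P/∂y = 44.

D is the region 0 ≤ x ≤ 2, 0 ≤ y ≤ 6. Evaluating the double integral:

    ∬_D (44) dA = ∫_0^{2} ∫_0^{6} (44) dy dx.

Inner (y from 0 to 6): 264.
Outer (x from 0 to 2): 528.

Therefore ∮_C P dx + Q dy = 528.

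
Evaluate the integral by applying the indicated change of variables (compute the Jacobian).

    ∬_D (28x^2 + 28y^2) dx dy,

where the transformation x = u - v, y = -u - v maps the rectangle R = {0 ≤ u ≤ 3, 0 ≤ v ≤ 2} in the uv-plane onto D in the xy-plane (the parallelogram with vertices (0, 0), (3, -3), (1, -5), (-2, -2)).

Compute the Jacobian determinant of (x, y) with respect to (u, v):

    ∂(x,y)/∂(u,v) = | 1  -1 | = (1)(-1) - (-1)(-1) = -2.
                   | -1  -1 |

Its absolute value is |J| = 2 (the area scaling factor).

Substituting x = u - v, y = -u - v into the integrand,

    28x^2 + 28y^2 → 56u^2 + 56v^2,

so the integral becomes

    ∬_R (56u^2 + 56v^2) · |J| du dv = ∫_0^3 ∫_0^2 (112u^2 + 112v^2) dv du.

Inner (v): 224u^2 + 896/3.
Outer (u): 2912.

Therefore ∬_D (28x^2 + 28y^2) dx dy = 2912.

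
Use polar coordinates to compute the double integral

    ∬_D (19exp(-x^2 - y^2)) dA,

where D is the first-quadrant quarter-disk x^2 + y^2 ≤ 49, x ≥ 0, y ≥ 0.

The region D is 0 ≤ r ≤ 7, 0 ≤ θ ≤ π/2 in polar coordinates, where x = r cos(θ), y = r sin(θ), and dA = r dr dθ.

Under the substitution, the integrand becomes 19exp(-r^2), so

    ∬_D (19exp(-x^2 - y^2)) dA = ∫_{0}^{π/2} ∫_{0}^{7} (19exp(-r^2)) · r dr dθ.

Inner integral (in r): ∫_{0}^{7} (19exp(-r^2)) · r dr = 19/2 - 19exp(-49)/2.

Outer integral (in θ): ∫_{0}^{π/2} (19/2 - 19exp(-49)/2) dθ = -19π (1 - exp(49))exp(-49)/4.

Therefore ∬_D (19exp(-x^2 - y^2)) dA = -19π (1 - exp(49))exp(-49)/4.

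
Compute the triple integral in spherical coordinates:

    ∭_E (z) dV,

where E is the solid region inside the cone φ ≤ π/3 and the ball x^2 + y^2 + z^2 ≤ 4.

In spherical coordinates, x = ρ sin(φ) cos(θ), y = ρ sin(φ) sin(θ), z = ρ cos(φ), and dV = ρ^2 sin(φ) dρ dφ dθ.

The integrand becomes ρ cos(φ), so

    ∭_E (z) dV = ∫_{0}^{2π} ∫_{0}^{π/3} ∫_{0}^{2} (ρ cos(φ)) · ρ^2 sin(φ) dρ dφ dθ.

Inner (ρ): 2sin(2φ).
Middle (φ): 3/2.
Outer (θ): 3π.

Therefore the triple integral equals 3π.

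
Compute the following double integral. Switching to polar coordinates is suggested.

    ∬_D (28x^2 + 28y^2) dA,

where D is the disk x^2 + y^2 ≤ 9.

The region D is 0 ≤ r ≤ 3, 0 ≤ θ ≤ 2π in polar coordinates, where x = r cos(θ), y = r sin(θ), and dA = r dr dθ.

Under the substitution, the integrand becomes 28r^2, so

    ∬_D (28x^2 + 28y^2) dA = ∫_{0}^{2π} ∫_{0}^{3} (28r^2) · r dr dθ.

Inner integral (in r): ∫_{0}^{3} (28r^2) · r dr = 567.

Outer integral (in θ): ∫_{0}^{2π} (567) dθ = 1134π.

Therefore ∬_D (28x^2 + 28y^2) dA = 1134π.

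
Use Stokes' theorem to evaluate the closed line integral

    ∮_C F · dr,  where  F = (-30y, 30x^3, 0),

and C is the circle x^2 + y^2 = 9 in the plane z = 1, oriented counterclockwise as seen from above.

Let S be the flat disk x^2 + y^2 ≤ 9 in the plane z = 1, with upward unit normal n̂ = ẑ. By Stokes' theorem,

    ∮_C F · dr = ∬_S (∇ × F) · n̂ dS = ∬_D (curl F)_z dA,

where D is the disk x^2 + y^2 ≤ 9.

Compute the curl of F = (-30y, 30x^3, 0):
    (∇ × F)_x = ∂F_z/∂y - ∂F_y/∂z = 0,
    (∇ × F)_y = ∂F_x/∂z - ∂F_z/∂x = 0,
    (∇ × F)_z = ∂F_y/∂x - ∂F_x/∂y = 90x^2 + 30.

On z = 1, (curl F)_z = 90x^2 + 30.

Convert to polar (x = r cos θ, y = r sin θ, dA = r dr dθ); the integrand becomes 90r^2cos(θ)^2 + 30, so

    ∬_D (curl F)_z dA = ∫_0^{2π} ∫_0^{3} (90r^2cos(θ)^2 + 30) · r dr dθ.

Inner (r from 0 to 3): 3645cos(θ)^2/2 + 135.
Outer (θ from 0 to 2π): 4185π/2.

Therefore ∮_C F · dr = 4185π/2.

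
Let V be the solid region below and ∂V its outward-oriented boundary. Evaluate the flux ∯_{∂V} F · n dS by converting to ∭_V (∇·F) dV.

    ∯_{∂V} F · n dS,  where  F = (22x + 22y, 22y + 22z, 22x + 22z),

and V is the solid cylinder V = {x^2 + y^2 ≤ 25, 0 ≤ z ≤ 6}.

By the divergence theorem,

    ∯_{∂V} F · n dS = ∭_V (∇ · F) dV.

Compute the divergence:
    ∇ · F = ∂F_x/∂x + ∂F_y/∂y + ∂F_z/∂z = 22 + 22 + 22 = 66.

In cylindrical coordinates, x = r cos(θ), y = r sin(θ), z = z, dV = r dr dθ dz, with 0 ≤ r ≤ 5, 0 ≤ θ ≤ 2π, 0 ≤ z ≤ 6.

The integrand, after substitution and multiplying by the volume element, becomes (66) · r, so

    ∭_V (∇·F) dV = ∫_0^{2π} ∫_0^{5} ∫_0^{6} (66) · r dz dr dθ.

Inner (z from 0 to 6): 396r.
Middle (r from 0 to 5): 4950.
Outer (θ from 0 to 2π): 9900π.

Therefore ∯_{∂V} F · n dS = 9900π.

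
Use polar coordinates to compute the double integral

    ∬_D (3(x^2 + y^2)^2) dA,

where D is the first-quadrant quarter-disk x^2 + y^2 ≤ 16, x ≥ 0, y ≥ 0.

The region D is 0 ≤ r ≤ 4, 0 ≤ θ ≤ π/2 in polar coordinates, where x = r cos(θ), y = r sin(θ), and dA = r dr dθ.

Under the substitution, the integrand becomes 3r^4, so

    ∬_D (3(x^2 + y^2)^2) dA = ∫_{0}^{π/2} ∫_{0}^{4} (3r^4) · r dr dθ.

Inner integral (in r): ∫_{0}^{4} (3r^4) · r dr = 2048.

Outer integral (in θ): ∫_{0}^{π/2} (2048) dθ = 1024π.

Therefore ∬_D (3(x^2 + y^2)^2) dA = 1024π.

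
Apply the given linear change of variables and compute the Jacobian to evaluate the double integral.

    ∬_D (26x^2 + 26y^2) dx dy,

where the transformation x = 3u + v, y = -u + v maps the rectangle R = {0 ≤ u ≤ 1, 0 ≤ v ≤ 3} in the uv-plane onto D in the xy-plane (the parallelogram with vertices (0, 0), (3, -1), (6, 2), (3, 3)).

Compute the Jacobian determinant of (x, y) with respect to (u, v):

    ∂(x,y)/∂(u,v) = | 3  1 | = (3)(1) - (1)(-1) = 4.
                   | -1  1 |

Its absolute value is |J| = 4 (the area scaling factor).

Substituting x = 3u + v, y = -u + v into the integrand,

    26x^2 + 26y^2 → 260u^2 + 104u v + 52v^2,

so the integral becomes

    ∬_R (260u^2 + 104u v + 52v^2) · |J| du dv = ∫_0^1 ∫_0^3 (1040u^2 + 416u v + 208v^2) dv du.

Inner (v): 3120u^2 + 1872u + 1872.
Outer (u): 3848.

Therefore ∬_D (26x^2 + 26y^2) dx dy = 3848.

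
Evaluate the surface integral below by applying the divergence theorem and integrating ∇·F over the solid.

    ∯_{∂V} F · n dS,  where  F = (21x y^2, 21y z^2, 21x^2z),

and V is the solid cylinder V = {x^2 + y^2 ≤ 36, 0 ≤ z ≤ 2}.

By the divergence theorem,

    ∯_{∂V} F · n dS = ∭_V (∇ · F) dV.

Compute the divergence:
    ∇ · F = ∂F_x/∂x + ∂F_y/∂y + ∂F_z/∂z = 21y^2 + 21z^2 + 21x^2 = 21x^2 + 21y^2 + 21z^2.

In cylindrical coordinates, x = r cos(θ), y = r sin(θ), z = z, dV = r dr dθ dz, with 0 ≤ r ≤ 6, 0 ≤ θ ≤ 2π, 0 ≤ z ≤ 2.

The integrand, after substitution and multiplying by the volume element, becomes (21r^2 + 21z^2) · r, so

    ∭_V (∇·F) dV = ∫_0^{2π} ∫_0^{6} ∫_0^{2} (21r^2 + 21z^2) · r dz dr dθ.

Inner (z from 0 to 2): 42r^3 + 56r.
Middle (r from 0 to 6): 14616.
Outer (θ from 0 to 2π): 29232π.

Therefore ∯_{∂V} F · n dS = 29232π.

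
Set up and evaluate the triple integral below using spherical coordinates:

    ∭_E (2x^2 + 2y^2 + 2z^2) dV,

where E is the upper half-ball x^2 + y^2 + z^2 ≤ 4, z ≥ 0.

In spherical coordinates, x = ρ sin(φ) cos(θ), y = ρ sin(φ) sin(θ), z = ρ cos(φ), and dV = ρ^2 sin(φ) dρ dφ dθ.

The integrand becomes 2ρ^2, so

    ∭_E (2x^2 + 2y^2 + 2z^2) dV = ∫_{0}^{2π} ∫_{0}^{π/2} ∫_{0}^{2} (2ρ^2) · ρ^2 sin(φ) dρ dφ dθ.

Inner (ρ): 64sin(φ)/5.
Middle (φ): 64/5.
Outer (θ): 128π/5.

Therefore the triple integral equals 128π/5.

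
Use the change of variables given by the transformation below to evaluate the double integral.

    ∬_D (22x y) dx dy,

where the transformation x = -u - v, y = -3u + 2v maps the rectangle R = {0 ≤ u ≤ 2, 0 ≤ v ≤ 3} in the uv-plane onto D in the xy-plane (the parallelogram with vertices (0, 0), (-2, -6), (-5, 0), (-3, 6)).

Compute the Jacobian determinant of (x, y) with respect to (u, v):

    ∂(x,y)/∂(u,v) = | -1  -1 | = (-1)(2) - (-1)(-3) = -5.
                   | -3  2 |

Its absolute value is |J| = 5 (the area scaling factor).

Substituting x = -u - v, y = -3u + 2v into the integrand,

    22x y → 66u^2 + 22u v - 44v^2,

so the integral becomes

    ∬_R (66u^2 + 22u v - 44v^2) · |J| du dv = ∫_0^2 ∫_0^3 (330u^2 + 110u v - 220v^2) dv du.

Inner (v): 990u^2 + 495u - 1980.
Outer (u): -330.

Therefore ∬_D (22x y) dx dy = -330.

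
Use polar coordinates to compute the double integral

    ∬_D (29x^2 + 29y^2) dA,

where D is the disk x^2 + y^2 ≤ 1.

The region D is 0 ≤ r ≤ 1, 0 ≤ θ ≤ 2π in polar coordinates, where x = r cos(θ), y = r sin(θ), and dA = r dr dθ.

Under the substitution, the integrand becomes 29r^2, so

    ∬_D (29x^2 + 29y^2) dA = ∫_{0}^{2π} ∫_{0}^{1} (29r^2) · r dr dθ.

Inner integral (in r): ∫_{0}^{1} (29r^2) · r dr = 29/4.

Outer integral (in θ): ∫_{0}^{2π} (29/4) dθ = 29π/2.

Therefore ∬_D (29x^2 + 29y^2) dA = 29π/2.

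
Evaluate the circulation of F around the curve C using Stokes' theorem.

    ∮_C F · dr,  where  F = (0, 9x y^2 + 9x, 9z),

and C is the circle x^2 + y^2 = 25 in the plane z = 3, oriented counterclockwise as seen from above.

Let S be the flat disk x^2 + y^2 ≤ 25 in the plane z = 3, with upward unit normal n̂ = ẑ. By Stokes' theorem,

    ∮_C F · dr = ∬_S (∇ × F) · n̂ dS = ∬_D (curl F)_z dA,

where D is the disk x^2 + y^2 ≤ 25.

Compute the curl of F = (0, 9x y^2 + 9x, 9z):
    (∇ × F)_x = ∂F_z/∂y - ∂F_y/∂z = 0,
    (∇ × F)_y = ∂F_x/∂z - ∂F_z/∂x = 0,
    (∇ × F)_z = ∂F_y/∂x - ∂F_x/∂y = 9y^2 + 9.

On z = 3, (curl F)_z = 9y^2 + 9.

Convert to polar (x = r cos θ, y = r sin θ, dA = r dr dθ); the integrand becomes 9r^2sin(θ)^2 + 9, so

    ∬_D (curl F)_z dA = ∫_0^{2π} ∫_0^{5} (9r^2sin(θ)^2 + 9) · r dr dθ.

Inner (r from 0 to 5): 5625sin(θ)^2/4 + 225/2.
Outer (θ from 0 to 2π): 6525π/4.

Therefore ∮_C F · dr = 6525π/4.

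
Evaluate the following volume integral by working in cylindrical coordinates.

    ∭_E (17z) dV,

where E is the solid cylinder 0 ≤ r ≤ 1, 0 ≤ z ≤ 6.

In cylindrical coordinates, x = r cos(θ), y = r sin(θ), z = z, and dV = r dr dθ dz.

The integrand becomes 17z, so

    ∭_E (17z) dV = ∫_{0}^{2π} ∫_{0}^{1} ∫_{0}^{6} (17z) · r dz dr dθ.

Inner (z): 306r.
Middle (r from 0 to 1): 153.
Outer (θ): 306π.

Therefore the triple integral equals 306π.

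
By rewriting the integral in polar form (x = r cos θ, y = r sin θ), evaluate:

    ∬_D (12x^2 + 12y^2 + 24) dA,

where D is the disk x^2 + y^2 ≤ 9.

The region D is 0 ≤ r ≤ 3, 0 ≤ θ ≤ 2π in polar coordinates, where x = r cos(θ), y = r sin(θ), and dA = r dr dθ.

Under the substitution, the integrand becomes 12r^2 + 24, so

    ∬_D (12x^2 + 12y^2 + 24) dA = ∫_{0}^{2π} ∫_{0}^{3} (12r^2 + 24) · r dr dθ.

Inner integral (in r): ∫_{0}^{3} (12r^2 + 24) · r dr = 351.

Outer integral (in θ): ∫_{0}^{2π} (351) dθ = 702π.

Therefore ∬_D (12x^2 + 12y^2 + 24) dA = 702π.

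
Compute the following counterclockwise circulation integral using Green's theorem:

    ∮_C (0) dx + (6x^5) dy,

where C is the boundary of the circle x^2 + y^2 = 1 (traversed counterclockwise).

Green's theorem converts the closed line integral into a double integral over the enclosed region D:

    ∮_C P dx + Q dy = ∬_D (∂Q/∂x - ∂P/∂y) dA.

Here P = 0, Q = 6x^5, so

    ∂Q/∂x = 30x^4,    ∂P/∂y = 0,
    ∂Q/∂x - ∂P/∂y = 30x^4.

D is the region x^2 + y^2 ≤ 1. Evaluating the double integral:

In polar coordinates (x = r cos θ, y = r sin θ, dA = r dr dθ) the integrand becomes 30r^4cos(θ)^4, so

    ∬_D (30x^4) dA = ∫_0^{2π} ∫_0^{1} (30r^4cos(θ)^4) · r dr dθ.

Inner (r from 0 to 1): 5cos(θ)^4.
Outer (θ from 0 to 2π): 15π/4.

Therefore ∮_C P dx + Q dy = 15π/4.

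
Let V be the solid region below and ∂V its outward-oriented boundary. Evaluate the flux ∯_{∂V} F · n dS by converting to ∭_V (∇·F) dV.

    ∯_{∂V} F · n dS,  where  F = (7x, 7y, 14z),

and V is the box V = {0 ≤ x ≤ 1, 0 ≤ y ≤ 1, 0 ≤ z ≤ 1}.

By the divergence theorem,

    ∯_{∂V} F · n dS = ∭_V (∇ · F) dV.

Compute the divergence:
    ∇ · F = ∂F_x/∂x + ∂F_y/∂y + ∂F_z/∂z = 7 + 7 + 14 = 28.

V is a rectangular box, so dV = dx dy dz with 0 ≤ x ≤ 1, 0 ≤ y ≤ 1, 0 ≤ z ≤ 1.

Integrate (28) over V as an iterated integral:

    ∭_V (∇·F) dV = ∫_0^{1} ∫_0^{1} ∫_0^{1} (28) dz dy dx.

Inner (z from 0 to 1): 28.
Middle (y from 0 to 1): 28.
Outer (x from 0 to 1): 28.

Therefore ∯_{∂V} F · n dS = 28.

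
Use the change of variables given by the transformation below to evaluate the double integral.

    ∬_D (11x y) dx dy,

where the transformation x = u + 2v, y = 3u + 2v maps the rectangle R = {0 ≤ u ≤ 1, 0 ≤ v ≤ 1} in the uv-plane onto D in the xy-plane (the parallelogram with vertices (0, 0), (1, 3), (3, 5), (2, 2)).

Compute the Jacobian determinant of (x, y) with respect to (u, v):

    ∂(x,y)/∂(u,v) = | 1  2 | = (1)(2) - (2)(3) = -4.
                   | 3  2 |

Its absolute value is |J| = 4 (the area scaling factor).

Substituting x = u + 2v, y = 3u + 2v into the integrand,

    11x y → 33u^2 + 88u v + 44v^2,

so the integral becomes

    ∬_R (33u^2 + 88u v + 44v^2) · |J| du dv = ∫_0^1 ∫_0^1 (132u^2 + 352u v + 176v^2) dv du.

Inner (v): 132u^2 + 176u + 176/3.
Outer (u): 572/3.

Therefore ∬_D (11x y) dx dy = 572/3.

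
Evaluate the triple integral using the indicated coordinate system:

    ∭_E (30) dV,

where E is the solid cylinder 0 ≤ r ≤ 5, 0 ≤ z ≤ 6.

In cylindrical coordinates, x = r cos(θ), y = r sin(θ), z = z, and dV = r dr dθ dz.

The integrand becomes 30, so

    ∭_E (30) dV = ∫_{0}^{2π} ∫_{0}^{5} ∫_{0}^{6} (30) · r dz dr dθ.

Inner (z): 180r.
Middle (r from 0 to 5): 2250.
Outer (θ): 4500π.

Therefore the triple integral equals 4500π.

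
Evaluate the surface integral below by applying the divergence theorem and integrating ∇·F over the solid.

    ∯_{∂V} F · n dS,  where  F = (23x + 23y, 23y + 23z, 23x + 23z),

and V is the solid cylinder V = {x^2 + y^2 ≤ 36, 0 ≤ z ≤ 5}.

By the divergence theorem,

    ∯_{∂V} F · n dS = ∭_V (∇ · F) dV.

Compute the divergence:
    ∇ · F = ∂F_x/∂x + ∂F_y/∂y + ∂F_z/∂z = 23 + 23 + 23 = 69.

In cylindrical coordinates, x = r cos(θ), y = r sin(θ), z = z, dV = r dr dθ dz, with 0 ≤ r ≤ 6, 0 ≤ θ ≤ 2π, 0 ≤ z ≤ 5.

The integrand, after substitution and multiplying by the volume element, becomes (69) · r, so

    ∭_V (∇·F) dV = ∫_0^{2π} ∫_0^{6} ∫_0^{5} (69) · r dz dr dθ.

Inner (z from 0 to 5): 345r.
Middle (r from 0 to 6): 6210.
Outer (θ from 0 to 2π): 12420π.

Therefore ∯_{∂V} F · n dS = 12420π.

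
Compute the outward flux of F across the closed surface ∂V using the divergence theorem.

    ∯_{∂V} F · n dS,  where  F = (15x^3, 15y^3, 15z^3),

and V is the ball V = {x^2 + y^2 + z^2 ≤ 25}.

By the divergence theorem,

    ∯_{∂V} F · n dS = ∭_V (∇ · F) dV.

Compute the divergence:
    ∇ · F = ∂F_x/∂x + ∂F_y/∂y + ∂F_z/∂z = 45x^2 + 45y^2 + 45z^2.

In spherical coordinates, x = ρ sin(φ) cos(θ), y = ρ sin(φ) sin(θ), z = ρ cos(φ), dV = ρ^2 sin(φ) dρ dφ dθ, with 0 ≤ ρ ≤ 5, 0 ≤ φ ≤ π, 0 ≤ θ ≤ 2π.

The integrand, after substitution and multiplying by the volume element, becomes (45ρ^2) · ρ^2 sin(φ), so

    ∭_V (∇·F) dV = ∫_0^{2π} ∫_0^{π} ∫_0^{5} (45ρ^2) · ρ^2 sin(φ) dρ dφ dθ.

Inner (ρ from 0 to 5): 28125sin(φ).
Middle (φ from 0 to π): 56250.
Outer (θ from 0 to 2π): 112500π.

Therefore ∯_{∂V} F · n dS = 112500π.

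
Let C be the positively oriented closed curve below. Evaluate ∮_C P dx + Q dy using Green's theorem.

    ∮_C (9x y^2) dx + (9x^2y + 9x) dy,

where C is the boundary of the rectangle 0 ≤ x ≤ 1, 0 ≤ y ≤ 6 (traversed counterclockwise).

Green's theorem converts the closed line integral into a double integral over the enclosed region D:

    ∮_C P dx + Q dy = ∬_D (∂Q/∂x - ∂P/∂y) dA.

Here P = 9x y^2, Q = 9x^2y + 9x, so

    ∂Q/∂x = 18x y + 9,    ∂P/∂y = 18x y,
    ∂Q/∂x - ∂P/∂y = 9.

D is the region 0 ≤ x ≤ 1, 0 ≤ y ≤ 6. Evaluating the double integral:

    ∬_D (9) dA = ∫_0^{1} ∫_0^{6} (9) dy dx.

Inner (y from 0 to 6): 54.
Outer (x from 0 to 1): 54.

Therefore ∮_C P dx + Q dy = 54.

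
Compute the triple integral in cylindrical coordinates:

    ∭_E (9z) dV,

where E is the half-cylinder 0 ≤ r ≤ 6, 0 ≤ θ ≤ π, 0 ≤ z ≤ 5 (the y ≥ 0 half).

In cylindrical coordinates, x = r cos(θ), y = r sin(θ), z = z, and dV = r dr dθ dz.

The integrand becomes 9z, so

    ∭_E (9z) dV = ∫_{0}^{π} ∫_{0}^{6} ∫_{0}^{5} (9z) · r dz dr dθ.

Inner (z): 225r/2.
Middle (r from 0 to 6): 2025.
Outer (θ): 2025π.

Therefore the triple integral equals 2025π.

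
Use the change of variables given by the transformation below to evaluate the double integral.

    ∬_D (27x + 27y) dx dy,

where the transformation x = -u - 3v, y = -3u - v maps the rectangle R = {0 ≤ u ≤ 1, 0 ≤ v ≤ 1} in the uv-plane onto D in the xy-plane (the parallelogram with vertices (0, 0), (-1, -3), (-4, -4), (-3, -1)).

Compute the Jacobian determinant of (x, y) with respect to (u, v):

    ∂(x,y)/∂(u,v) = | -1  -3 | = (-1)(-1) - (-3)(-3) = -8.
                   | -3  -1 |

Its absolute value is |J| = 8 (the area scaling factor).

Substituting x = -u - 3v, y = -3u - v into the integrand,

    27x + 27y → -108u - 108v,

so the integral becomes

    ∬_R (-108u - 108v) · |J| du dv = ∫_0^1 ∫_0^1 (-864u - 864v) dv du.

Inner (v): -864u - 432.
Outer (u): -864.

Therefore ∬_D (27x + 27y) dx dy = -864.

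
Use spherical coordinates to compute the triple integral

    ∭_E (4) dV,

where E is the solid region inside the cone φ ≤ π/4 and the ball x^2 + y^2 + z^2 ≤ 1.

In spherical coordinates, x = ρ sin(φ) cos(θ), y = ρ sin(φ) sin(θ), z = ρ cos(φ), and dV = ρ^2 sin(φ) dρ dφ dθ.

The integrand becomes 4, so

    ∭_E (4) dV = ∫_{0}^{2π} ∫_{0}^{π/4} ∫_{0}^{1} (4) · ρ^2 sin(φ) dρ dφ dθ.

Inner (ρ): 4sin(φ)/3.
Middle (φ): 4/3 - 2sqrt(2)/3.
Outer (θ): 4π (2 - sqrt(2))/3.

Therefore the triple integral equals 4π (2 - sqrt(2))/3.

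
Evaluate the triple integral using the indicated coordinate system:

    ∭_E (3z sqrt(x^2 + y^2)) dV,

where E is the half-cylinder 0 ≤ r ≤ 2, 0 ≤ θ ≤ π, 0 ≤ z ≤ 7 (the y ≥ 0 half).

In cylindrical coordinates, x = r cos(θ), y = r sin(θ), z = z, and dV = r dr dθ dz.

The integrand becomes 3r z, so

    ∭_E (3z sqrt(x^2 + y^2)) dV = ∫_{0}^{π} ∫_{0}^{2} ∫_{0}^{7} (3r z) · r dz dr dθ.

Inner (z): 147r^2/2.
Middle (r from 0 to 2): 196.
Outer (θ): 196π.

Therefore the triple integral equals 196π.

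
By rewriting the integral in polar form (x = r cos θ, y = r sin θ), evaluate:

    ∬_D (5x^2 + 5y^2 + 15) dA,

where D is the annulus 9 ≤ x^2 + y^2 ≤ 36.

The region D is 3 ≤ r ≤ 6, 0 ≤ θ ≤ 2π in polar coordinates, where x = r cos(θ), y = r sin(θ), and dA = r dr dθ.

Under the substitution, the integrand becomes 5r^2 + 15, so

    ∬_D (5x^2 + 5y^2 + 15) dA = ∫_{0}^{2π} ∫_{3}^{6} (5r^2 + 15) · r dr dθ.

Inner integral (in r): ∫_{3}^{6} (5r^2 + 15) · r dr = 6885/4.

Outer integral (in θ): ∫_{0}^{2π} (6885/4) dθ = 6885π/2.

Therefore ∬_D (5x^2 + 5y^2 + 15) dA = 6885π/2.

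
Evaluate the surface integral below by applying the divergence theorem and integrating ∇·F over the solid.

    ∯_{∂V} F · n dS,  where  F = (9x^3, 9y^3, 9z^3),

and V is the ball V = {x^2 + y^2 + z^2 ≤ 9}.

By the divergence theorem,

    ∯_{∂V} F · n dS = ∭_V (∇ · F) dV.

Compute the divergence:
    ∇ · F = ∂F_x/∂x + ∂F_y/∂y + ∂F_z/∂z = 27x^2 + 27y^2 + 27z^2.

In spherical coordinates, x = ρ sin(φ) cos(θ), y = ρ sin(φ) sin(θ), z = ρ cos(φ), dV = ρ^2 sin(φ) dρ dφ dθ, with 0 ≤ ρ ≤ 3, 0 ≤ φ ≤ π, 0 ≤ θ ≤ 2π.

The integrand, after substitution and multiplying by the volume element, becomes (27ρ^2) · ρ^2 sin(φ), so

    ∭_V (∇·F) dV = ∫_0^{2π} ∫_0^{π} ∫_0^{3} (27ρ^2) · ρ^2 sin(φ) dρ dφ dθ.

Inner (ρ from 0 to 3): 6561sin(φ)/5.
Middle (φ from 0 to π): 13122/5.
Outer (θ from 0 to 2π): 26244π/5.

Therefore ∯_{∂V} F · n dS = 26244π/5.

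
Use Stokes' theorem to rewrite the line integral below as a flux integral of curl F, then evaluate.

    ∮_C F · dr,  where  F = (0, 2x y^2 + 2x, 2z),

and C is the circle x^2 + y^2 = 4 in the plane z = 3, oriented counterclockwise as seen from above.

Let S be the flat disk x^2 + y^2 ≤ 4 in the plane z = 3, with upward unit normal n̂ = ẑ. By Stokes' theorem,

    ∮_C F · dr = ∬_S (∇ × F) · n̂ dS = ∬_D (curl F)_z dA,

where D is the disk x^2 + y^2 ≤ 4.

Compute the curl of F = (0, 2x y^2 + 2x, 2z):
    (∇ × F)_x = ∂F_z/∂y - ∂F_y/∂z = 0,
    (∇ × F)_y = ∂F_x/∂z - ∂F_z/∂x = 0,
    (∇ × F)_z = ∂F_y/∂x - ∂F_x/∂y = 2y^2 + 2.

On z = 3, (curl F)_z = 2y^2 + 2.

Convert to polar (x = r cos θ, y = r sin θ, dA = r dr dθ); the integrand becomes 2r^2sin(θ)^2 + 2, so

    ∬_D (curl F)_z dA = ∫_0^{2π} ∫_0^{2} (2r^2sin(θ)^2 + 2) · r dr dθ.

Inner (r from 0 to 2): 8 - 4cos(2θ).
Outer (θ from 0 to 2π): 16π.

Therefore ∮_C F · dr = 16π.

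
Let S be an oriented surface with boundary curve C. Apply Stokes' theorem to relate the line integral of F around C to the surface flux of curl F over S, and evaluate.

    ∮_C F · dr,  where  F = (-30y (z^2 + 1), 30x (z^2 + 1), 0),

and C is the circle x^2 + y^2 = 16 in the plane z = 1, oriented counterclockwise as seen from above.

Let S be the flat disk x^2 + y^2 ≤ 16 in the plane z = 1, with upward unit normal n̂ = ẑ. By Stokes' theorem,

    ∮_C F · dr = ∬_S (∇ × F) · n̂ dS = ∬_D (curl F)_z dA,

where D is the disk x^2 + y^2 ≤ 16.

Compute the curl of F = (-30y (z^2 + 1), 30x (z^2 + 1), 0):
    (∇ × F)_x = ∂F_z/∂y - ∂F_y/∂z = -60x z,
    (∇ × F)_y = ∂F_x/∂z - ∂F_z/∂x = -60y z,
    (∇ × F)_z = ∂F_y/∂x - ∂F_x/∂y = 60z^2 + 60.

On z = 1, (curl F)_z = 120.

Convert to polar (x = r cos θ, y = r sin θ, dA = r dr dθ); the integrand becomes 120, so

    ∬_D (curl F)_z dA = ∫_0^{2π} ∫_0^{4} (120) · r dr dθ.

Inner (r from 0 to 4): 960.
Outer (θ from 0 to 2π): 1920π.

Therefore ∮_C F · dr = 1920π.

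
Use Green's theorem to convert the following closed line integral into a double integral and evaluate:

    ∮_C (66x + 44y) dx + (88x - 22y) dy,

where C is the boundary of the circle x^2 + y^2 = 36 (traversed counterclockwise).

Green's theorem converts the closed line integral into a double integral over the enclosed region D:

    ∮_C P dx + Q dy = ∬_D (∂Q/∂x - ∂P/∂y) dA.

Here P = 66x + 44y, Q = 88x - 22y, so

    ∂Q/∂x = 88,    ∂P/∂y = 44,
    ∂Q/∂x - ∂P/∂y = 44.

D is the region x^2 + y^2 ≤ 36. Evaluating the double integral:

In polar coordinates (x = r cos θ, y = r sin θ, dA = r dr dθ) the integrand becomes 44, so

    ∬_D (44) dA = ∫_0^{2π} ∫_0^{6} (44) · r dr dθ.

Inner (r from 0 to 6): 792.
Outer (θ from 0 to 2π): 1584π.

Therefore ∮_C P dx + Q dy = 1584π.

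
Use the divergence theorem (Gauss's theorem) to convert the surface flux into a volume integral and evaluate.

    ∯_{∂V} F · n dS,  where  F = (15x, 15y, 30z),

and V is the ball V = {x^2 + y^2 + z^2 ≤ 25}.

By the divergence theorem,

    ∯_{∂V} F · n dS = ∭_V (∇ · F) dV.

Compute the divergence:
    ∇ · F = ∂F_x/∂x + ∂F_y/∂y + ∂F_z/∂z = 15 + 15 + 30 = 60.

In spherical coordinates, x = ρ sin(φ) cos(θ), y = ρ sin(φ) sin(θ), z = ρ cos(φ), dV = ρ^2 sin(φ) dρ dφ dθ, with 0 ≤ ρ ≤ 5, 0 ≤ φ ≤ π, 0 ≤ θ ≤ 2π.

The integrand, after substitution and multiplying by the volume element, becomes (60) · ρ^2 sin(φ), so

    ∭_V (∇·F) dV = ∫_0^{2π} ∫_0^{π} ∫_0^{5} (60) · ρ^2 sin(φ) dρ dφ dθ.

Inner (ρ from 0 to 5): 2500sin(φ).
Middle (φ from 0 to π): 5000.
Outer (θ from 0 to 2π): 10000π.

Therefore ∯_{∂V} F · n dS = 10000π.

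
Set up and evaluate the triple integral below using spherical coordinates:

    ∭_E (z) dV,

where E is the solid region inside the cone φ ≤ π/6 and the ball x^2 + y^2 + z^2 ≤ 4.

In spherical coordinates, x = ρ sin(φ) cos(θ), y = ρ sin(φ) sin(θ), z = ρ cos(φ), and dV = ρ^2 sin(φ) dρ dφ dθ.

The integrand becomes ρ cos(φ), so

    ∭_E (z) dV = ∫_{0}^{2π} ∫_{0}^{π/6} ∫_{0}^{2} (ρ cos(φ)) · ρ^2 sin(φ) dρ dφ dθ.

Inner (ρ): 2sin(2φ).
Middle (φ): 1/2.
Outer (θ): π.

Therefore the triple integral equals π.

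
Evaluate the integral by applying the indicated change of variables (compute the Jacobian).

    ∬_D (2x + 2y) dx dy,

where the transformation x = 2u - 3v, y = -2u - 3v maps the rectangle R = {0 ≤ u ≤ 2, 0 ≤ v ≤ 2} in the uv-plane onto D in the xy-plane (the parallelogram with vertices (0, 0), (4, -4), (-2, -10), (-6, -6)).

Compute the Jacobian determinant of (x, y) with respect to (u, v):

    ∂(x,y)/∂(u,v) = | 2  -3 | = (2)(-3) - (-3)(-2) = -12.
                   | -2  -3 |

Its absolute value is |J| = 12 (the area scaling factor).

Substituting x = 2u - 3v, y = -2u - 3v into the integrand,

    2x + 2y → -12v,

so the integral becomes

    ∬_R (-12v) · |J| du dv = ∫_0^2 ∫_0^2 (-144v) dv du.

Inner (v): -288.
Outer (u): -576.

Therefore ∬_D (2x + 2y) dx dy = -576.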